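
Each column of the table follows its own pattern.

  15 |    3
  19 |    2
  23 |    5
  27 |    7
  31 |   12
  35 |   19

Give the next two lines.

39  31; 43  50

First component — +4 each step: 15, 19, 23, 27, 31, 35 → 39 → 43.
Second component — each term is the sum of the two before it: 3, 2, 5, 7, 12, 19 → 31 → 50.
Putting the parts together: 39  31 and then 43  50.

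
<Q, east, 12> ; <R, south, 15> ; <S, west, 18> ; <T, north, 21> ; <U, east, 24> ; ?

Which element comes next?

Letter: letters move forward 1 place in the alphabet; Q, R, S, T, U → V.
For the direction, repeats east → south → west → north: east, south, west, north, east → south.
Third part: 12, 15, 18, 21, 24 → 27 (+3 each step).
So the next element is <V, south, 27>.

<V, south, 27>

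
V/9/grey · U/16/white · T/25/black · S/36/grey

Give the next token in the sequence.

R/49/white

Letter goes V, U, T, S → R (letters move back 1 place in the alphabet).
Second component goes 9, 16, 25, 36 → 49 (perfect squares: 3², 4², 5², …).
Shade: repeats grey → white → black, so grey, white, black, grey → white.
So the next token is R/49/white.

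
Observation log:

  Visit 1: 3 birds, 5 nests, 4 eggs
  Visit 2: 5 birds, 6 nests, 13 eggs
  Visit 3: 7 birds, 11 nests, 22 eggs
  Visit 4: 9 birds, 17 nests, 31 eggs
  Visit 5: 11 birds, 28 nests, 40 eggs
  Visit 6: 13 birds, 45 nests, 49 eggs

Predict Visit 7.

15 birds, 73 nests, 58 eggs

For the birds, +2 each step: 3, 5, 7, 9, 11, 13 → 15.
Nests goes 5, 6, 11, 17, 28, 45 → 73 (each term is the sum of the two before it).
Eggs goes 4, 13, 22, 31, 40, 49 → 58 (+9 each step).
So the next row is 15 birds, 73 nests, 58 eggs.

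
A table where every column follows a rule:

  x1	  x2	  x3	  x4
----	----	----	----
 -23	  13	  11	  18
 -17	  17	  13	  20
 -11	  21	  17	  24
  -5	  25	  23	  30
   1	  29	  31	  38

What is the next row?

7  33  41  48

For the column x1, +6 each step: -23, -17, -11, -5, 1 → 7.
Column x2: 13, 17, 21, 25, 29 → 33 (+4 each step).
Column x3: differences are 2, 4, 6, … (increasing by 2 each time); 11, 13, 17, 23, 31 → 41.
Column x4: always 7 more than the column x3; 18, 20, 24, 30, 38 → 48.
Combining the parts gives 7  33  41  48.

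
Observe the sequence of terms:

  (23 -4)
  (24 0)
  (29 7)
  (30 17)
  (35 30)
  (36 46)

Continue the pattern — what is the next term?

(41 65)

First component goes 23, 24, 29, 30, 35, 36 → 41 (alternating steps +1, +5, +1, +5, …).
Second component: differences are 4, 7, 10, … (increasing by 3 each time), so -4, 0, 7, 17, 30, 46 → 65.
Putting it together: (41 65).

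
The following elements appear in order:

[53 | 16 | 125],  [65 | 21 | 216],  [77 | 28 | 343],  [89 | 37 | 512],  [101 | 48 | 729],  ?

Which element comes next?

First coordinate — +12 each step: 53, 65, 77, 89, 101 → 113.
Second coordinate goes 16, 21, 28, 37, 48 → 61 (differences are 5, 7, 9, … (increasing by 2 each time)).
For the third coordinate, perfect cubes: 5³, 6³, 7³, …: 125, 216, 343, 512, 729 → 1000.
So the next element is [113 | 61 | 1000].

[113 | 61 | 1000]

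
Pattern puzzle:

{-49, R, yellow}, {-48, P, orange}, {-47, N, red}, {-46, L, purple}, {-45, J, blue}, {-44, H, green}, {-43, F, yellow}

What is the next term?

{-42, D, orange}

For the first slot, +1 each step: -49, -48, -47, -46, -45, -44, -43 → -42.
Letter: R, P, N, L, J, H, F → D (letters move back 2 places in the alphabet).
Colour — repeats yellow → orange → red → purple → blue → green: yellow, orange, red, purple, blue, green, yellow → orange.
Putting it together: {-42, D, orange}.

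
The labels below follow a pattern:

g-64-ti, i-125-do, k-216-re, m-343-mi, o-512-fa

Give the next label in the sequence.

Letter — letters move forward 2 places in the alphabet: g, i, k, m, o → q.
For the second component, perfect cubes: 4³, 5³, 6³, …: 64, 125, 216, 343, 512 → 729.
Note goes ti, do, re, mi, fa → sol (runs through the solfège scale do→ti).
So the next label is q-729-sol.

q-729-sol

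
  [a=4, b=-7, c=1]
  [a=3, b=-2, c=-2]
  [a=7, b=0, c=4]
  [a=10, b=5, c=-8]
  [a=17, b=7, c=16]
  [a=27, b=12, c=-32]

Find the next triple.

A: each term is the sum of the two before it, so 4, 3, 7, 10, 17, 27 → 44.
B goes -7, -2, 0, 5, 7, 12 → 14 (alternating steps +5, +2, +5, +2, …).
C: ×(-2) each step; 1, -2, 4, -8, 16, -32 → 64.
So the next triple is [a=44, b=14, c=64].

[a=44, b=14, c=64]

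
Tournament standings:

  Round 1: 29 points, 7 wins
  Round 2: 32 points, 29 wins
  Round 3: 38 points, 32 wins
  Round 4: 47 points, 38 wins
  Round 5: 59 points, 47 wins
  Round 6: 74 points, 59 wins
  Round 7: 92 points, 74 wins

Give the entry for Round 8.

113 points, 92 wins

Points: differences are 3, 6, 9, … (increasing by 3 each time), so 29, 32, 38, 47, 59, 74, 92 → 113.
Wins goes 7, 29, 32, 38, 47, 59, 74 → 92 (always the previous value of the points).
Combining the parts gives 113 points, 92 wins.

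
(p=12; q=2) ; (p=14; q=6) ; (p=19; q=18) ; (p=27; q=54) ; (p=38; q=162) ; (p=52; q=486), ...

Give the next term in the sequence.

(p=69; q=1458)

P goes 12, 14, 19, 27, 38, 52 → 69 (differences are 2, 5, 8, … (increasing by 3 each time)).
Q: ×3 each step; 2, 6, 18, 54, 162, 486 → 1458.
Putting it together: (p=69; q=1458).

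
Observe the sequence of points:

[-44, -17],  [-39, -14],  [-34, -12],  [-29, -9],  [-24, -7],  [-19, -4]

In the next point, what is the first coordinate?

-14

First coordinate goes -44, -39, -34, -29, -24, -19 → -14 (+5 each step).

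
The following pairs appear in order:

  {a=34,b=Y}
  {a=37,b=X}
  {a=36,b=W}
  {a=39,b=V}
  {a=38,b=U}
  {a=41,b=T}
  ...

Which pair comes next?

A: 34, 37, 36, 39, 38, 41 → 40 (alternating steps +3, −1, +3, −1, …).
B: letters move back 1 place in the alphabet; Y, X, W, V, U, T → S.
So the next pair is {a=40,b=S}.

{a=40,b=S}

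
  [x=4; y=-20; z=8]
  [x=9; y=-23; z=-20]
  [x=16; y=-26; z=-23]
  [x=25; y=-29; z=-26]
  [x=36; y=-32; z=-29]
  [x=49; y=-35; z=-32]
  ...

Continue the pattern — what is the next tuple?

X: perfect squares: 2², 3², 4², …; 4, 9, 16, 25, 36, 49 → 64.
Y: -20, -23, -26, -29, -32, -35 → -38 (−3 each step).
For the z, always the previous value of the y: 8, -20, -23, -26, -29, -32 → -35.
Combining the parts gives [x=64; y=-38; z=-35].

[x=64; y=-38; z=-35]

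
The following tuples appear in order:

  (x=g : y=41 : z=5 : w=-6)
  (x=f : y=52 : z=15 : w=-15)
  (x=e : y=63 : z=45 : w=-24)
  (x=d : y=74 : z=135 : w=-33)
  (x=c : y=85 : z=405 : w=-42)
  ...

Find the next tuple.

For the x, letters move back 1 place in the alphabet: g, f, e, d, c → b.
For the y, +11 each step: 41, 52, 63, 74, 85 → 96.
For the z, ×3 each step: 5, 15, 45, 135, 405 → 1215.
W: -6, -15, -24, -33, -42 → -51 (−9 each step).
Putting it together: (x=b : y=96 : z=1215 : w=-51).

(x=b : y=96 : z=1215 : w=-51)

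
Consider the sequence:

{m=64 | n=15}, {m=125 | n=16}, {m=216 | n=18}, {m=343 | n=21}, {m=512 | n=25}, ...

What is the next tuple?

M — perfect cubes: 4³, 5³, 6³, …: 64, 125, 216, 343, 512 → 729.
N: differences are 1, 2, 3, … (increasing by 1 each time); 15, 16, 18, 21, 25 → 30.
So the next tuple is {m=729 | n=30}.

{m=729 | n=30}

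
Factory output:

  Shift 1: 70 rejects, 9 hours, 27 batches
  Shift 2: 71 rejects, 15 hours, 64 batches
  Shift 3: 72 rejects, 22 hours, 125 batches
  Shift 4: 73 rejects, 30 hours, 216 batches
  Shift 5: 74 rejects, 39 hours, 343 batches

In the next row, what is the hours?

Hours — differences are 6, 7, 8, … (increasing by 1 each time): 9, 15, 22, 30, 39 → 49.

49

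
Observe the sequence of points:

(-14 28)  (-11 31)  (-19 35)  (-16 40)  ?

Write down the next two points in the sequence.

First part: alternating steps +3, −8, +3, −8, …; -14, -11, -19, -16 → -24 → -21.
Second part goes 28, 31, 35, 40 → 46 → 53 (differences are 3, 4, 5, … (increasing by 1 each time)).
Putting the parts together: (-24 46) and then (-21 53).

(-24 46), (-21 53)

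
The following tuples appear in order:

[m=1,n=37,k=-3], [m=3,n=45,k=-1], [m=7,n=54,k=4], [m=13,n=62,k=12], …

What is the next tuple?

[m=21,n=71,k=23]

M goes 1, 3, 7, 13 → 21 (differences are 2, 4, 6, … (increasing by 2 each time)).
N: 37, 45, 54, 62 → 71 (alternating steps +8, +9, +8, +9, …).
K goes -3, -1, 4, 12 → 23 (differences are 2, 5, 8, … (increasing by 3 each time)).
So the next tuple is [m=21,n=71,k=23].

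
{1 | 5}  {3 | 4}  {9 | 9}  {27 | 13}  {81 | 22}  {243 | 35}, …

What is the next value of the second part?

Second part: 5, 4, 9, 13, 22, 35 → 57 (each term is the sum of the two before it).

57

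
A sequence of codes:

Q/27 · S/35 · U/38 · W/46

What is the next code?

Letter: letters move forward 2 places in the alphabet; Q, S, U, W → Y.
Second component: alternating steps +8, +3, +8, +3, …, so 27, 35, 38, 46 → 49.
Combining the parts gives Y/49.

Y/49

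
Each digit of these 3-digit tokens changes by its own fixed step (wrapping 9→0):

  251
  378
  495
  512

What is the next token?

For the first digit, +1 each step, mod 10: 2, 3, 4, 5 → 6.
Second digit: 5, 7, 9, 1 → 3 (+2 each step, mod 10).
Third digit goes 1, 8, 5, 2 → 9 (−3 each step, mod 10).
So the next token is 639.

639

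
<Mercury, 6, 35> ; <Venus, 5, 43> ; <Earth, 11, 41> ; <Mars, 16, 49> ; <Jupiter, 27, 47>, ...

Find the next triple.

Planet — runs through the planets Mercury→Neptune: Mercury, Venus, Earth, Mars, Jupiter → Saturn.
Second coordinate — each term is the sum of the two before it: 6, 5, 11, 16, 27 → 43.
Third coordinate: 35, 43, 41, 49, 47 → 55 (alternating steps +8, −2, +8, −2, …).
So the next triple is <Saturn, 43, 55>.

<Saturn, 43, 55>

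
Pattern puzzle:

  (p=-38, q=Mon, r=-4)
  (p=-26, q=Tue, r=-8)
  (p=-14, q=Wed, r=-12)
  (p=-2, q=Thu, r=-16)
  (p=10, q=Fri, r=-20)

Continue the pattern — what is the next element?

(p=22, q=Sat, r=-24)

P — +12 each step: -38, -26, -14, -2, 10 → 22.
Q: runs through the weekdays Mon→Sun, so Mon, Tue, Wed, Thu, Fri → Sat.
R: −4 each step, so -4, -8, -12, -16, -20 → -24.
Putting it together: (p=22, q=Sat, r=-24).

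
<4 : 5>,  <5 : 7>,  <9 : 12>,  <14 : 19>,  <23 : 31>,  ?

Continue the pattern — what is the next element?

First slot: each term is the sum of the two before it; 4, 5, 9, 14, 23 → 37.
For the second slot, each term is the sum of the two before it: 5, 7, 12, 19, 31 → 50.
Combining the parts gives <37 : 50>.

<37 : 50>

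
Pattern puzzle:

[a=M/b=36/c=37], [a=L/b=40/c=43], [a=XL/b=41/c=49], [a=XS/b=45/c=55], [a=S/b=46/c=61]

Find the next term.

[a=M/b=50/c=67]

A: M, L, XL, XS, S → M (runs through clothing sizes XS→XL).
For the b, alternating steps +4, +1, +4, +1, …: 36, 40, 41, 45, 46 → 50.
C — +6 each step: 37, 43, 49, 55, 61 → 67.
Putting it together: [a=M/b=50/c=67].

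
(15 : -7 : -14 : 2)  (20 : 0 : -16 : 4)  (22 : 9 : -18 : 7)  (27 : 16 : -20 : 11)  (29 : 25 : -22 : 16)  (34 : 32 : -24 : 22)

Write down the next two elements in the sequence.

(36 : 41 : -26 : 29), (41 : 48 : -28 : 37)

First component: alternating steps +5, +2, +5, +2, …, so 15, 20, 22, 27, 29, 34 → 36 → 41.
Second component goes -7, 0, 9, 16, 25, 32 → 41 → 48 (alternating steps +7, +9, +7, +9, …).
Third component — −2 each step: -14, -16, -18, -20, -22, -24 → -26 → -28.
For the fourth component, differences are 2, 3, 4, … (increasing by 1 each time): 2, 4, 7, 11, 16, 22 → 29 → 37.
So the next two elements are (36 : 41 : -26 : 29) and (41 : 48 : -28 : 37).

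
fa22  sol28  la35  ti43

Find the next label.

Note: fa, sol, la, ti → do (runs through the solfège scale do→ti).
For the second component, differences are 6, 7, 8, … (increasing by 1 each time): 22, 28, 35, 43 → 52.
So the next label is do52.

do52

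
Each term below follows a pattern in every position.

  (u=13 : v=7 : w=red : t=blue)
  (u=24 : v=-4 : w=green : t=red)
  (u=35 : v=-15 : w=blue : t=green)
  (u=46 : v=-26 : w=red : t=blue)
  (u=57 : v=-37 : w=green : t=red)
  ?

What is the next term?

(u=68 : v=-48 : w=blue : t=green)

U: +11 each step, so 13, 24, 35, 46, 57 → 68.
V: together with the u always sums to 20; 7, -4, -15, -26, -37 → -48.
W goes red, green, blue, red, green → blue (repeats red → green → blue).
For the t, repeats blue → red → green: blue, red, green, blue, red → green.
So the next term is (u=68 : v=-48 : w=blue : t=green).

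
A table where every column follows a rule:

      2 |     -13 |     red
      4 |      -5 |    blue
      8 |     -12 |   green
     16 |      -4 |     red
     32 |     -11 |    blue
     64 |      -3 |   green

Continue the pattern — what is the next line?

First component: ×2 each step; 2, 4, 8, 16, 32, 64 → 128.
For the second component, alternating steps +8, −7, +8, −7, …: -13, -5, -12, -4, -11, -3 → -10.
Colour — repeats red → blue → green: red, blue, green, red, blue, green → red.
So the next line is 128  -10  red.

128  -10  red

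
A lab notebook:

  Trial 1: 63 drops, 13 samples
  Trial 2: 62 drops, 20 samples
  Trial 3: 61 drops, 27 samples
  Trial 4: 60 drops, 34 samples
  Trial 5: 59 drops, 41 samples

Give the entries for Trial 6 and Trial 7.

Drops: 63, 62, 61, 60, 59 → 58 → 57 (−1 each step).
Samples: +7 each step; 13, 20, 27, 34, 41 → 48 → 55.
Putting the parts together: 58 drops, 48 samples and then 57 drops, 55 samples.

58 drops, 48 samples; 57 drops, 55 samples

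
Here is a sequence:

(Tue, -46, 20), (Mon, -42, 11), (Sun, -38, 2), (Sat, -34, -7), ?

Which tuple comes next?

(Fri, -30, -16)

Day: Tue, Mon, Sun, Sat → Fri (runs backward through the weekdays Mon→Sun).
Second component goes -46, -42, -38, -34 → -30 (+4 each step).
Third component: −9 each step; 20, 11, 2, -7 → -16.
So the next tuple is (Fri, -30, -16).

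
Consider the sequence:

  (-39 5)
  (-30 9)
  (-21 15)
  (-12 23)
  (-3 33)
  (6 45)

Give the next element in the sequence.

First slot: -39, -30, -21, -12, -3, 6 → 15 (+9 each step).
Second slot: differences are 4, 6, 8, … (increasing by 2 each time), so 5, 9, 15, 23, 33, 45 → 59.
So the next element is (15 59).

(15 59)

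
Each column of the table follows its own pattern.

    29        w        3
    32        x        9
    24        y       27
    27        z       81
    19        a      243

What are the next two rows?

First component: 29, 32, 24, 27, 19 → 22 → 14 (alternating steps +3, −8, +3, −8, …).
Letter: w, x, y, z, a → b → c (letters move forward 1 place in the alphabet, wrapping Z→A).
Third component goes 3, 9, 27, 81, 243 → 729 → 2187 (×3 each step).
Putting the parts together: 22  b  729 and then 14  c  2187.

22  b  729; 14  c  2187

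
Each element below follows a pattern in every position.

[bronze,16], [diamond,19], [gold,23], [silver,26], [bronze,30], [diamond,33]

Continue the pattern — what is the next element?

[gold,37]

Rank: repeats bronze → diamond → gold → silver; bronze, diamond, gold, silver, bronze, diamond → gold.
Second entry goes 16, 19, 23, 26, 30, 33 → 37 (alternating steps +3, +4, +3, +4, …).
Putting it together: [gold,37].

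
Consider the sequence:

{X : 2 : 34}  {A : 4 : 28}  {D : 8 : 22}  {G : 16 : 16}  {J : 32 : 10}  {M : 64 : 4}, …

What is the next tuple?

Letter: letters move forward 3 places in the alphabet, wrapping Z→A; X, A, D, G, J, M → P.
Second part: ×2 each step; 2, 4, 8, 16, 32, 64 → 128.
Third part — −6 each step: 34, 28, 22, 16, 10, 4 → -2.
Putting it together: {P : 128 : -2}.

{P : 128 : -2}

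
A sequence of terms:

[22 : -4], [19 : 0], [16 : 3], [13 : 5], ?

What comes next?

First entry goes 22, 19, 16, 13 → 10 (−3 each step).
Second entry: differences are 4, 3, 2, … (decreasing by 1 each time), so -4, 0, 3, 5 → 6.
Combining the parts gives [10 : 6].

[10 : 6]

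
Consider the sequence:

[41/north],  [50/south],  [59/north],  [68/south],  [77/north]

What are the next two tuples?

[86/south], [95/north]

First entry: +9 each step, so 41, 50, 59, 68, 77 → 86 → 95.
Direction: alternates north ↔ south; north, south, north, south, north → south → north.
So the next two tuples are [86/south] and [95/north].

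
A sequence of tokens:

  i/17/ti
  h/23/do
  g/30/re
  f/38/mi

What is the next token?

Letter goes i, h, g, f → e (letters move back 1 place in the alphabet).
Second component: 17, 23, 30, 38 → 47 (differences are 6, 7, 8, … (increasing by 1 each time)).
Note: runs through the solfège scale do→ti, so ti, do, re, mi → fa.
So the next token is e/47/fa.

e/47/fa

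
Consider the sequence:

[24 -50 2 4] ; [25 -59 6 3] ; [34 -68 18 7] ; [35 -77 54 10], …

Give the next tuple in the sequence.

[44 -86 162 17]

For the first coordinate, alternating steps +1, +9, +1, +9, …: 24, 25, 34, 35 → 44.
Second coordinate: −9 each step; -50, -59, -68, -77 → -86.
Third coordinate goes 2, 6, 18, 54 → 162 (×3 each step).
Fourth coordinate — each term is the sum of the two before it: 4, 3, 7, 10 → 17.
So the next tuple is [44 -86 162 17].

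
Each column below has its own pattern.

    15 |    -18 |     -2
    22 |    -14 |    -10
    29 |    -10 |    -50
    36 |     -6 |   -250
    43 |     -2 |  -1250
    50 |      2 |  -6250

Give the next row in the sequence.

First component: +7 each step; 15, 22, 29, 36, 43, 50 → 57.
Second component: +4 each step; -18, -14, -10, -6, -2, 2 → 6.
For the third component, ×5 each step: -2, -10, -50, -250, -1250, -6250 → -31250.
Combining the parts gives 57  6  -31250.

57  6  -31250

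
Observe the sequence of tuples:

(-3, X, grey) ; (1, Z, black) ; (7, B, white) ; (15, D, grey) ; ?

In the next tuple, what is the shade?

black

Shade: grey, black, white, grey → black (repeats grey → black → white).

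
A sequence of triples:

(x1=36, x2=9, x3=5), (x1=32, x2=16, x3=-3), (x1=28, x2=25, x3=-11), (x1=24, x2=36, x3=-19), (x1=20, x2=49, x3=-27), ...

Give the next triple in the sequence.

(x1=16, x2=64, x3=-35)

X1 — −4 each step: 36, 32, 28, 24, 20 → 16.
For the x2, perfect squares: 3², 4², 5², …: 9, 16, 25, 36, 49 → 64.
For the x3, −8 each step: 5, -3, -11, -19, -27 → -35.
Putting it together: (x1=16, x2=64, x3=-35).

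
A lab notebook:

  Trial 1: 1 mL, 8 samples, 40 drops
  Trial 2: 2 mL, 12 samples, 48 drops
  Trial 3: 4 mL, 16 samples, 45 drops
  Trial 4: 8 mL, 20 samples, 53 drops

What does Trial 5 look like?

ML goes 1, 2, 4, 8 → 16 (×2 each step).
For the samples, +4 each step: 8, 12, 16, 20 → 24.
Drops: 40, 48, 45, 53 → 50 (alternating steps +8, −3, +8, −3, …).
So the next record is 16 mL, 24 samples, 50 drops.

16 mL, 24 samples, 50 drops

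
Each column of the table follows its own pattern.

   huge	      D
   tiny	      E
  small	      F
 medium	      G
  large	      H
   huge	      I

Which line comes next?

tiny  J

Size — repeats huge → tiny → small → medium → large: huge, tiny, small, medium, large, huge → tiny.
Letter: D, E, F, G, H, I → J (letters move forward 1 place in the alphabet).
Combining the parts gives tiny  J.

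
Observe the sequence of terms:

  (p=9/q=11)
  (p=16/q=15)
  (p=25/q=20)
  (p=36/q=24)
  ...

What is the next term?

(p=49/q=29)

P — perfect squares: 3², 4², 5², …: 9, 16, 25, 36 → 49.
Q goes 11, 15, 20, 24 → 29 (alternating steps +4, +5, +4, +5, …).
So the next term is (p=49/q=29).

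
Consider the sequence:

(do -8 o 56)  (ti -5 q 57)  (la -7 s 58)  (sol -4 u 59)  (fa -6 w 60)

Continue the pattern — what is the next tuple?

(mi -3 y 61)

Note: runs backward through the solfège scale do→ti, so do, ti, la, sol, fa → mi.
Second entry: alternating steps +3, −2, +3, −2, …, so -8, -5, -7, -4, -6 → -3.
Letter goes o, q, s, u, w → y (letters move forward 2 places in the alphabet).
Fourth entry: +1 each step, so 56, 57, 58, 59, 60 → 61.
Putting it together: (mi -3 y 61).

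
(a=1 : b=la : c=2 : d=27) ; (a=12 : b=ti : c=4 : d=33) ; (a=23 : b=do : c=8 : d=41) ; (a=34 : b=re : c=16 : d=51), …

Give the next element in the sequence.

(a=45 : b=mi : c=32 : d=63)

A — +11 each step: 1, 12, 23, 34 → 45.
B: runs through the solfège scale do→ti, so la, ti, do, re → mi.
C — ×2 each step: 2, 4, 8, 16 → 32.
D: differences are 6, 8, 10, … (increasing by 2 each time); 27, 33, 41, 51 → 63.
So the next element is (a=45 : b=mi : c=32 : d=63).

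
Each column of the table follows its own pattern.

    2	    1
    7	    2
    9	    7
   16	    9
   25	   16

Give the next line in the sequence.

41  25

First component: each term is the sum of the two before it; 2, 7, 9, 16, 25 → 41.
Second component — always the previous value of the first component: 1, 2, 7, 9, 16 → 25.
Putting it together: 41  25.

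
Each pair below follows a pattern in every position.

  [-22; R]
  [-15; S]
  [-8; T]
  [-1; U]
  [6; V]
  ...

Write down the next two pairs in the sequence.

[13; W], [20; X]

First coordinate: +7 each step; -22, -15, -8, -1, 6 → 13 → 20.
Letter: letters move forward 1 place in the alphabet; R, S, T, U, V → W → X.
So the next two pairs are [13; W] and [20; X].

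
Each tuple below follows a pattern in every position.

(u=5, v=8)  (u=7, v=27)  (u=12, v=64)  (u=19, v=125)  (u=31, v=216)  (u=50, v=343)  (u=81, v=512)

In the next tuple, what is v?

V: perfect cubes: 2³, 3³, 4³, …; 8, 27, 64, 125, 216, 343, 512 → 729.

729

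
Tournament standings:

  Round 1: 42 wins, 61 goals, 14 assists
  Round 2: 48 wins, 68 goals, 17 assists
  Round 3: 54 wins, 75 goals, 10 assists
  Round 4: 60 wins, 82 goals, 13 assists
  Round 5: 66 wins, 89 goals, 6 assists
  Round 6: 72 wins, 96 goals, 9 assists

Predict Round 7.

Wins: +6 each step; 42, 48, 54, 60, 66, 72 → 78.
Goals — +7 each step: 61, 68, 75, 82, 89, 96 → 103.
Assists: alternating steps +3, −7, +3, −7, …; 14, 17, 10, 13, 6, 9 → 2.
So the next line is 78 wins, 103 goals, 2 assists.

78 wins, 103 goals, 2 assists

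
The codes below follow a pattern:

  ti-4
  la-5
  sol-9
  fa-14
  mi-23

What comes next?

Note: runs backward through the solfège scale do→ti, so ti, la, sol, fa, mi → re.
For the second component, each term is the sum of the two before it: 4, 5, 9, 14, 23 → 37.
Combining the parts gives re-37.

re-37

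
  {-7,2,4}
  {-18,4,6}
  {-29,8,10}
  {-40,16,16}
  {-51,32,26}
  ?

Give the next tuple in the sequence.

{-62,64,42}

First coordinate: -7, -18, -29, -40, -51 → -62 (−11 each step).
For the second coordinate, ×2 each step: 2, 4, 8, 16, 32 → 64.
For the third coordinate, each term is the sum of the two before it: 4, 6, 10, 16, 26 → 42.
Combining the parts gives {-62,64,42}.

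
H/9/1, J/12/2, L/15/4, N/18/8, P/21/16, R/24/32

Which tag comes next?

Letter: letters move forward 2 places in the alphabet, so H, J, L, N, P, R → T.
Second component: 9, 12, 15, 18, 21, 24 → 27 (+3 each step).
Third component goes 1, 2, 4, 8, 16, 32 → 64 (×2 each step).
Combining the parts gives T/27/64.

T/27/64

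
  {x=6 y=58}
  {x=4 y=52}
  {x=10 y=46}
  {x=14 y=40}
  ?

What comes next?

X — each term is the sum of the two before it: 6, 4, 10, 14 → 24.
Y: −6 each step, so 58, 52, 46, 40 → 34.
Putting it together: {x=24 y=34}.

{x=24 y=34}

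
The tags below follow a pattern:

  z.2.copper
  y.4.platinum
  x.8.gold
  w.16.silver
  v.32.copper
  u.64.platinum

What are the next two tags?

t.128.gold, s.256.silver

Letter goes z, y, x, w, v, u → t → s (letters move back 1 place in the alphabet).
Second component: 2, 4, 8, 16, 32, 64 → 128 → 256 (×2 each step).
Metal goes copper, platinum, gold, silver, copper, platinum → gold → silver (repeats copper → platinum → gold → silver).
So the next two tags are t.128.gold and s.256.silver.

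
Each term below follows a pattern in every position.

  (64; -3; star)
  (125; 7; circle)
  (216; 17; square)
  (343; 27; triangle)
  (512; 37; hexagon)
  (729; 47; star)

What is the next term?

(1000; 57; circle)

First entry: 64, 125, 216, 343, 512, 729 → 1000 (perfect cubes: 4³, 5³, 6³, …).
For the second entry, +10 each step: -3, 7, 17, 27, 37, 47 → 57.
Shape: star, circle, square, triangle, hexagon, star → circle (repeats star → circle → square → triangle → hexagon).
Putting it together: (1000; 57; circle).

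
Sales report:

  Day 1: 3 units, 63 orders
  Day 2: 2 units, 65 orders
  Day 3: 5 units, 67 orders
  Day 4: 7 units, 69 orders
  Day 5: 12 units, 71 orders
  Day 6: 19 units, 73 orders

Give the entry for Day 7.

Units: each term is the sum of the two before it, so 3, 2, 5, 7, 12, 19 → 31.
Orders — +2 each step: 63, 65, 67, 69, 71, 73 → 75.
Combining the parts gives 31 units, 75 orders.

31 units, 75 orders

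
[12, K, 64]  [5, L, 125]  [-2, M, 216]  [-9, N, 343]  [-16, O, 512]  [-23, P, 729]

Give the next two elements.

For the first slot, −7 each step: 12, 5, -2, -9, -16, -23 → -30 → -37.
Letter: letters move forward 1 place in the alphabet; K, L, M, N, O, P → Q → R.
Third slot goes 64, 125, 216, 343, 512, 729 → 1000 → 1331 (perfect cubes: 4³, 5³, 6³, …).
Putting the parts together: [-30, Q, 1000] and then [-37, R, 1331].

[-30, Q, 1000], [-37, R, 1331]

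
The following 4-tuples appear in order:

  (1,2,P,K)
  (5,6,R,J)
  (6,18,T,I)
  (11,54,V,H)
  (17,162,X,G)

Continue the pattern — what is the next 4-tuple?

(28,486,Z,F)

First value: 1, 5, 6, 11, 17 → 28 (each term is the sum of the two before it).
For the second value, ×3 each step: 2, 6, 18, 54, 162 → 486.
For the first letter, letters move forward 2 places in the alphabet: P, R, T, V, X → Z.
Second letter goes K, J, I, H, G → F (letters move back 1 place in the alphabet).
So the next 4-tuple is (28,486,Z,F).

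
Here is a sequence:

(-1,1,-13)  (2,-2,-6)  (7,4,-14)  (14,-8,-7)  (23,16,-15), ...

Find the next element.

(34,-32,-8)

First value goes -1, 2, 7, 14, 23 → 34 (differences are 3, 5, 7, … (increasing by 2 each time)).
Second value: 1, -2, 4, -8, 16 → -32 (×(-2) each step).
Third value: alternating steps +7, −8, +7, −8, …, so -13, -6, -14, -7, -15 → -8.
So the next element is (34,-32,-8).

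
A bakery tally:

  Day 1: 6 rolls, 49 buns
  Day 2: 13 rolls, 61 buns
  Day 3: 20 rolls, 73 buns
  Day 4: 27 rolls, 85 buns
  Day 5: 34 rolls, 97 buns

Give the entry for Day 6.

41 rolls, 109 buns

Rolls: 6, 13, 20, 27, 34 → 41 (+7 each step).
For the buns, +12 each step: 49, 61, 73, 85, 97 → 109.
Combining the parts gives 41 rolls, 109 buns.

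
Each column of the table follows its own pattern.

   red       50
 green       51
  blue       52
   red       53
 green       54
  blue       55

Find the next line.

Colour goes red, green, blue, red, green, blue → red (repeats red → green → blue).
Second component: +1 each step, so 50, 51, 52, 53, 54, 55 → 56.
Putting it together: red  56.

red  56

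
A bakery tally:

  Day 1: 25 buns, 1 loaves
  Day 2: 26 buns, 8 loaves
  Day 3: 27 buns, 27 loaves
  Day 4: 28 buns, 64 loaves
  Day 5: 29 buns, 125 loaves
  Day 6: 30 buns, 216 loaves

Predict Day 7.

31 buns, 343 loaves

Buns goes 25, 26, 27, 28, 29, 30 → 31 (+1 each step).
Loaves goes 1, 8, 27, 64, 125, 216 → 343 (perfect cubes: 1³, 2³, 3³, …).
Putting it together: 31 buns, 343 loaves.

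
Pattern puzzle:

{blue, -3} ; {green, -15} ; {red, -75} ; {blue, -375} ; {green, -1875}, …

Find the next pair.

Colour: repeats blue → green → red, so blue, green, red, blue, green → red.
Second coordinate: -3, -15, -75, -375, -1875 → -9375 (×5 each step).
Putting it together: {red, -9375}.

{red, -9375}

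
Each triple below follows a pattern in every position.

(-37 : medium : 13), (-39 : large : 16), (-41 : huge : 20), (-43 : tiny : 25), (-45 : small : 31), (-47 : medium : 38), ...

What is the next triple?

(-49 : large : 46)

First value — −2 each step: -37, -39, -41, -43, -45, -47 → -49.
Size: medium, large, huge, tiny, small, medium → large (repeats medium → large → huge → tiny → small).
Third value: differences are 3, 4, 5, … (increasing by 1 each time), so 13, 16, 20, 25, 31, 38 → 46.
So the next triple is (-49 : large : 46).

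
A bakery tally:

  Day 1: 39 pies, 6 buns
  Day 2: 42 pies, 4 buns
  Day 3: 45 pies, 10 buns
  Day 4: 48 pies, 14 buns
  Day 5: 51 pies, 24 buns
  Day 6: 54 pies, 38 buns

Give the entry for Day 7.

57 pies, 62 buns

Pies: +3 each step; 39, 42, 45, 48, 51, 54 → 57.
Buns goes 6, 4, 10, 14, 24, 38 → 62 (each term is the sum of the two before it).
Putting it together: 57 pies, 62 buns.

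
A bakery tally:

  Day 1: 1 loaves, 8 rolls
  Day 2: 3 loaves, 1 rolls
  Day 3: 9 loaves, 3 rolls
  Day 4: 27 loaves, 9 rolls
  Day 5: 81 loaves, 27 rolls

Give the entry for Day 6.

For the loaves, ×3 each step: 1, 3, 9, 27, 81 → 243.
For the rolls, always the previous value of the loaves: 8, 1, 3, 9, 27 → 81.
Combining the parts gives 243 loaves, 81 rolls.

243 loaves, 81 rolls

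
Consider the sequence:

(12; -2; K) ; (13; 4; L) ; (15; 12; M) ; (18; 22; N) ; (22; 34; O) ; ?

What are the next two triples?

First component: differences are 1, 2, 3, … (increasing by 1 each time), so 12, 13, 15, 18, 22 → 27 → 33.
Second component goes -2, 4, 12, 22, 34 → 48 → 64 (differences are 6, 8, 10, … (increasing by 2 each time)).
Letter goes K, L, M, N, O → P → Q (letters move forward 1 place in the alphabet).
So the next two triples are (27; 48; P) and (33; 64; Q).

(27; 48; P), (33; 64; Q)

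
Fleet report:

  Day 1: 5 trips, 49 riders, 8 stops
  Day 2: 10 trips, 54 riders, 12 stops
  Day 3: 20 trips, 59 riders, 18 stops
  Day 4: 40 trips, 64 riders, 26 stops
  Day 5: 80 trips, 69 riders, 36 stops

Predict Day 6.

160 trips, 74 riders, 48 stops

Trips: ×2 each step; 5, 10, 20, 40, 80 → 160.
Riders: +5 each step; 49, 54, 59, 64, 69 → 74.
Stops: differences are 4, 6, 8, … (increasing by 2 each time), so 8, 12, 18, 26, 36 → 48.
Combining the parts gives 160 trips, 74 riders, 48 stops.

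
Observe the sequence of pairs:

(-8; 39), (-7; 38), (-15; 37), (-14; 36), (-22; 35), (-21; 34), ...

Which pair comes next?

First component goes -8, -7, -15, -14, -22, -21 → -29 (alternating steps +1, −8, +1, −8, …).
For the second component, −1 each step: 39, 38, 37, 36, 35, 34 → 33.
Putting it together: (-29; 33).

(-29; 33)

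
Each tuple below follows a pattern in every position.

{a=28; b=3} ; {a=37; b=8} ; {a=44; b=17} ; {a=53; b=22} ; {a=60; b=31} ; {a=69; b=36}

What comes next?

A — alternating steps +9, +7, +9, +7, …: 28, 37, 44, 53, 60, 69 → 76.
B: alternating steps +5, +9, +5, +9, …; 3, 8, 17, 22, 31, 36 → 45.
Putting it together: {a=76; b=45}.

{a=76; b=45}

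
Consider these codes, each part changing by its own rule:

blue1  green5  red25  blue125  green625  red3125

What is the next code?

Colour — repeats blue → green → red: blue, green, red, blue, green, red → blue.
Second component: ×5 each step; 1, 5, 25, 125, 625, 3125 → 15625.
So the next code is blue15625.

blue15625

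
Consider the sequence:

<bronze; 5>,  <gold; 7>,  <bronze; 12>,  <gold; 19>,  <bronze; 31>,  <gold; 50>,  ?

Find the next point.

<bronze; 81>

For the rank, alternates bronze ↔ gold: bronze, gold, bronze, gold, bronze, gold → bronze.
For the second coordinate, each term is the sum of the two before it: 5, 7, 12, 19, 31, 50 → 81.
Combining the parts gives <bronze; 81>.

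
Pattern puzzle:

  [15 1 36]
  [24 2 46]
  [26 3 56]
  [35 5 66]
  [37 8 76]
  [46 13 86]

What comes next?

First part: 15, 24, 26, 35, 37, 46 → 48 (alternating steps +9, +2, +9, +2, …).
Second part: each term is the sum of the two before it; 1, 2, 3, 5, 8, 13 → 21.
For the third part, +10 each step: 36, 46, 56, 66, 76, 86 → 96.
Putting it together: [48 21 96].

[48 21 96]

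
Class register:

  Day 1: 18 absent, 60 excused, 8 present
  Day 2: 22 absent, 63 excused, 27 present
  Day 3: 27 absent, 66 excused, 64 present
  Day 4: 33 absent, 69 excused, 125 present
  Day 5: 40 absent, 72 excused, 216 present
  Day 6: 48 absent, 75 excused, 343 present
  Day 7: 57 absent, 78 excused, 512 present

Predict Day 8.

67 absent, 81 excused, 729 present

Absent goes 18, 22, 27, 33, 40, 48, 57 → 67 (differences are 4, 5, 6, … (increasing by 1 each time)).
For the excused, +3 each step: 60, 63, 66, 69, 72, 75, 78 → 81.
Present: perfect cubes: 2³, 3³, 4³, …; 8, 27, 64, 125, 216, 343, 512 → 729.
So the next record is 67 absent, 81 excused, 729 present.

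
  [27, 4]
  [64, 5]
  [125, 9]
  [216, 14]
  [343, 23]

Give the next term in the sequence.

For the first part, perfect cubes: 3³, 4³, 5³, …: 27, 64, 125, 216, 343 → 512.
Second part: 4, 5, 9, 14, 23 → 37 (each term is the sum of the two before it).
So the next term is [512, 37].

[512, 37]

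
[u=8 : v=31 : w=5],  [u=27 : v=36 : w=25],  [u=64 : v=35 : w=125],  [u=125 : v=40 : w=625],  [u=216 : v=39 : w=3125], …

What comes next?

U: perfect cubes: 2³, 3³, 4³, …; 8, 27, 64, 125, 216 → 343.
V goes 31, 36, 35, 40, 39 → 44 (alternating steps +5, −1, +5, −1, …).
W: 5, 25, 125, 625, 3125 → 15625 (×5 each step).
Putting it together: [u=343 : v=44 : w=15625].

[u=343 : v=44 : w=15625]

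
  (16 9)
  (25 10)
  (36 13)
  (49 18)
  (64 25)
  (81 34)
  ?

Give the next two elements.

First part goes 16, 25, 36, 49, 64, 81 → 100 → 121 (perfect squares: 4², 5², 6², …).
Second part — differences are 1, 3, 5, … (increasing by 2 each time): 9, 10, 13, 18, 25, 34 → 45 → 58.
So the next two elements are (100 45) and (121 58).

(100 45), (121 58)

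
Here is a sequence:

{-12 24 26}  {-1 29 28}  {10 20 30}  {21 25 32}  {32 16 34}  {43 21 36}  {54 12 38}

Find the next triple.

{65 17 40}

First component: +11 each step, so -12, -1, 10, 21, 32, 43, 54 → 65.
For the second component, alternating steps +5, −9, +5, −9, …: 24, 29, 20, 25, 16, 21, 12 → 17.
Third component — +2 each step: 26, 28, 30, 32, 34, 36, 38 → 40.
So the next triple is {65 17 40}.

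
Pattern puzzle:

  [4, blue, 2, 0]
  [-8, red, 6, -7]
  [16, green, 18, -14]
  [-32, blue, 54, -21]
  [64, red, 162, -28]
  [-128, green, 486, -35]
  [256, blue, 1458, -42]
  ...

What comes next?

First part: 4, -8, 16, -32, 64, -128, 256 → -512 (×(-2) each step).
Colour: repeats blue → red → green, so blue, red, green, blue, red, green, blue → red.
For the third part, ×3 each step: 2, 6, 18, 54, 162, 486, 1458 → 4374.
Fourth part: −7 each step; 0, -7, -14, -21, -28, -35, -42 → -49.
Combining the parts gives [-512, red, 4374, -49].

[-512, red, 4374, -49]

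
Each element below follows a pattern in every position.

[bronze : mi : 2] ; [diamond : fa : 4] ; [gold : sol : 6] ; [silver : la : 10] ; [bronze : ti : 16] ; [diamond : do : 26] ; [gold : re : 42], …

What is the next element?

Rank — repeats bronze → diamond → gold → silver: bronze, diamond, gold, silver, bronze, diamond, gold → silver.
For the note, runs through the solfège scale do→ti: mi, fa, sol, la, ti, do, re → mi.
Third value: each term is the sum of the two before it, so 2, 4, 6, 10, 16, 26, 42 → 68.
Putting it together: [silver : mi : 68].

[silver : mi : 68]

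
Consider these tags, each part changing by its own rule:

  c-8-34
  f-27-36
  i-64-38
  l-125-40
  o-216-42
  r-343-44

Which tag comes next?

u-512-46

Letter: letters move forward 3 places in the alphabet, so c, f, i, l, o, r → u.
For the second component, perfect cubes: 2³, 3³, 4³, …: 8, 27, 64, 125, 216, 343 → 512.
Third component: +2 each step; 34, 36, 38, 40, 42, 44 → 46.
So the next tag is u-512-46.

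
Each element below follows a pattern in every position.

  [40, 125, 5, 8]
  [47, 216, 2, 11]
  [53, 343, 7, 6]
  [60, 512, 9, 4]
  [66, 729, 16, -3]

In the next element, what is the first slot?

73

First slot — alternating steps +7, +6, +7, +6, …: 40, 47, 53, 60, 66 → 73.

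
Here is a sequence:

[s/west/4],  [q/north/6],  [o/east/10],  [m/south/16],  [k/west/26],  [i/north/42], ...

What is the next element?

Letter — letters move back 2 places in the alphabet: s, q, o, m, k, i → g.
Direction — repeats west → north → east → south: west, north, east, south, west, north → east.
Third slot: each term is the sum of the two before it; 4, 6, 10, 16, 26, 42 → 68.
Putting it together: [g/east/68].

[g/east/68]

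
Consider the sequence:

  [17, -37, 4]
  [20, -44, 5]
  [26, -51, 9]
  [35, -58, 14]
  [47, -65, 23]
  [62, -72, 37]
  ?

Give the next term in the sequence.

[80, -79, 60]

First entry: differences are 3, 6, 9, … (increasing by 3 each time), so 17, 20, 26, 35, 47, 62 → 80.
Second entry: -37, -44, -51, -58, -65, -72 → -79 (−7 each step).
Third entry: each term is the sum of the two before it, so 4, 5, 9, 14, 23, 37 → 60.
So the next term is [80, -79, 60].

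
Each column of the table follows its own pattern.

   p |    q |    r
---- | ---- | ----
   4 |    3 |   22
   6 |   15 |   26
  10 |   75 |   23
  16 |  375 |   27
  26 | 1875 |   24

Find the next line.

Column p: each term is the sum of the two before it, so 4, 6, 10, 16, 26 → 42.
Column q — ×5 each step: 3, 15, 75, 375, 1875 → 9375.
Column r: alternating steps +4, −3, +4, −3, …, so 22, 26, 23, 27, 24 → 28.
Combining the parts gives 42  9375  28.

42  9375  28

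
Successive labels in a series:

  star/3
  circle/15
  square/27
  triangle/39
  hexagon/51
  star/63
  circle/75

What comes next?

Shape: repeats star → circle → square → triangle → hexagon, so star, circle, square, triangle, hexagon, star, circle → square.
Second component goes 3, 15, 27, 39, 51, 63, 75 → 87 (+12 each step).
So the next label is square/87.

square/87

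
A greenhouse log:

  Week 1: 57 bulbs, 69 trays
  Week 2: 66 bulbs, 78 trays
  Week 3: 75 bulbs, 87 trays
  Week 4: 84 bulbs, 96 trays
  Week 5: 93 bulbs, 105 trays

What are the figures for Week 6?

Bulbs: 57, 66, 75, 84, 93 → 102 (+9 each step).
Trays — +9 each step: 69, 78, 87, 96, 105 → 114.
So the next line is 102 bulbs, 114 trays.

102 bulbs, 114 trays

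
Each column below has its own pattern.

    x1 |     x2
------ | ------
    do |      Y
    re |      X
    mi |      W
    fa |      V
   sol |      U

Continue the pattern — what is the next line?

la  T

Column x1 goes do, re, mi, fa, sol → la (runs through the solfège scale do→ti).
Column x2 — letters move back 1 place in the alphabet: Y, X, W, V, U → T.
Combining the parts gives la  T.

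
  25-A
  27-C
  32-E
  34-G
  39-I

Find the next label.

41-K

First component: alternating steps +2, +5, +2, +5, …; 25, 27, 32, 34, 39 → 41.
Letter goes A, C, E, G, I → K (letters move forward 2 places in the alphabet).
Combining the parts gives 41-K.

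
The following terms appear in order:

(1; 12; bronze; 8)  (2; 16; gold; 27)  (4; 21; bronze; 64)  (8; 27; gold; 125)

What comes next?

(16; 34; bronze; 216)

First part goes 1, 2, 4, 8 → 16 (×2 each step).
Second part: differences are 4, 5, 6, … (increasing by 1 each time), so 12, 16, 21, 27 → 34.
For the rank, alternates bronze ↔ gold: bronze, gold, bronze, gold → bronze.
Fourth part — perfect cubes: 2³, 3³, 4³, …: 8, 27, 64, 125 → 216.
Putting it together: (16; 34; bronze; 216).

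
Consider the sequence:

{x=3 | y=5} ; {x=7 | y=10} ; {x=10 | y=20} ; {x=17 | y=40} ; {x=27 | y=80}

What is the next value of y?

160

For the y, ×2 each step: 5, 10, 20, 40, 80 → 160.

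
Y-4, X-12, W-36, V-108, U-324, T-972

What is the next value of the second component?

2916

Second component — ×3 each step: 4, 12, 36, 108, 324, 972 → 2916.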